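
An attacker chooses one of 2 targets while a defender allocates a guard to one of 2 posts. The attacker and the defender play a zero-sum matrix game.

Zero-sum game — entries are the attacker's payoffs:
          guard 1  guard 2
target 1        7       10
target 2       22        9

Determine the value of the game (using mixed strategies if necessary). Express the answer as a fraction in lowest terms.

157/16

Row minima are 7 and 9, so the attacker's maximin is 9; column maxima are 22 and 10, so the defender's minimax is 10. These differ, so the equilibrium is in mixed strategies.
Let the attacker play target 1 with probability p. The defender is indifferent when 7p + 22(1−p) = 10p + 9(1−p), giving p = 13/16.
Let the defender play guard 1 with probability q. The attacker is indifferent when 7q + 10(1−q) = 22q + 9(1−q), giving q = 1/16.
The value is 7·(1/16) + (10)·(15/16) = 157/16.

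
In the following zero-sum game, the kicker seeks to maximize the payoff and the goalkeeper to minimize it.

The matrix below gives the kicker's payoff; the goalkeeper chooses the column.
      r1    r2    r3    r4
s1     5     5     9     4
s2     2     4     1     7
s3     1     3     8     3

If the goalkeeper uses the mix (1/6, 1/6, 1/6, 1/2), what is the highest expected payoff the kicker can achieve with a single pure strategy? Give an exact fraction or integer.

31/6

s1: (5)·(1/6) + (5)·(1/6) + (9)·(1/6) + (4)·(1/2) = 31/6.
s2: (2)·(1/6) + (4)·(1/6) + (1)·(1/6) + (7)·(1/2) = 14/3.
s3: (1)·(1/6) + (3)·(1/6) + (8)·(1/6) + (3)·(1/2) = 7/2.
The best pure response is s1 with expected payoff 31/6.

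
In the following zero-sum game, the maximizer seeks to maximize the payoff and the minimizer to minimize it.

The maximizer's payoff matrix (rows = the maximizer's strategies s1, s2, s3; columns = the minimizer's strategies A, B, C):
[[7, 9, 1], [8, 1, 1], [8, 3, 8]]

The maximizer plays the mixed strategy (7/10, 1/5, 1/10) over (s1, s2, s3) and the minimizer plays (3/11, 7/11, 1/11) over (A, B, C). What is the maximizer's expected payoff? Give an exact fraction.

Against (3/11, 7/11, 1/11), each row's expected payoff is s1: 85/11; s2: 32/11; s3: 53/11.
Taking the (7/10, 1/5, 1/10)-weighted average: (7/10)·(85/11) + (1/5)·(32/11) + (1/10)·(53/11) = 356/55.

356/55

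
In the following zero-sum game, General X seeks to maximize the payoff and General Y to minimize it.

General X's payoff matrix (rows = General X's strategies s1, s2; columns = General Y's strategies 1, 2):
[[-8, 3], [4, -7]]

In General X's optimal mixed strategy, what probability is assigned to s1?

1/2

Row minima are -8 and -7, so General X's maximin is -7; column maxima are 4 and 3, so General Y's minimax is 3. These differ, so the equilibrium is in mixed strategies.
Let General X play s1 with probability p. General Y is indifferent when −8p + 4(1−p) = 3p − 7(1−p), giving p = 1/2.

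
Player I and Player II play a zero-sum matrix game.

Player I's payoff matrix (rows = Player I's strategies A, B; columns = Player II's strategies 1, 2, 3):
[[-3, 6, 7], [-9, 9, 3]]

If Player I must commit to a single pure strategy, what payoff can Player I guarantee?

The worst-case payoff for each row is A: -3, B: -9.
The best of these is -3.

-3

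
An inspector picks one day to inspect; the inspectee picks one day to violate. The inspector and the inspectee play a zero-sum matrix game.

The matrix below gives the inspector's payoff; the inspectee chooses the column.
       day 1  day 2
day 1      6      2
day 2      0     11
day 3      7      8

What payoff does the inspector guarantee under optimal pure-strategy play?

7

Row minima: 2, 0, 7 → the inspector's maximin is 7.
Column maxima: 7, 11 → the inspectee's minimax is 7.
They coincide at (day 3, day 1), so the value is 7.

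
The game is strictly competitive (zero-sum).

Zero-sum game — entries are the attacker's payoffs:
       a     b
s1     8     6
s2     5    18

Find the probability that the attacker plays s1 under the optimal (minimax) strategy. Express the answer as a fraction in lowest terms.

13/15

Row minima are 6 and 5, so the attacker's maximin is 6; column maxima are 8 and 18, so the defender's minimax is 8. These differ, so the equilibrium is in mixed strategies.
Let the attacker play s1 with probability p. The defender is indifferent when 8p + 5(1−p) = 6p + 18(1−p), giving p = 13/15.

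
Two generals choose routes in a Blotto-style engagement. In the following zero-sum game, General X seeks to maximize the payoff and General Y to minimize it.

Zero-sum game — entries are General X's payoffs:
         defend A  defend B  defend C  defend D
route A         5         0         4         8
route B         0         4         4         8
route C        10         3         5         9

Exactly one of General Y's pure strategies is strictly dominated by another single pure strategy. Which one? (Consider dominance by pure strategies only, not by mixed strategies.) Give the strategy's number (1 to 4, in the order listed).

4

General Y prefers columns that give General X less. Compare defend D with defend B: 0 < 8, 4 < 8, 3 < 9.
So defend B strictly dominates defend D for General Y; defend D is strictly dominated.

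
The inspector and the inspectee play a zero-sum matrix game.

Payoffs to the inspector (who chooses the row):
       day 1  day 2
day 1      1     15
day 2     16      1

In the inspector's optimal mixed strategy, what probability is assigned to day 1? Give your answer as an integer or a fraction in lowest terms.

15/29

Row minima are 1 and 1, so the inspector's maximin is 1; column maxima are 16 and 15, so the inspectee's minimax is 15. These differ, so the equilibrium is in mixed strategies.
Let the inspector play day 1 with probability p. The inspectee is indifferent when p + 16(1−p) = 15p + (1−p), giving p = 15/29.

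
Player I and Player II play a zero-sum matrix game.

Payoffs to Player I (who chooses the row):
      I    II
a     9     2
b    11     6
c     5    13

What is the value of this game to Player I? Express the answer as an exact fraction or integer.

Row a is strictly dominated by row b, so Player I never plays it.
The remaining 2×2 game on (b, c) × (I, II) has no saddle point. Let Player I play b with probability p; indifference gives 11p + 5(1−p) = 6p + 13(1−p), so p = 8/13.
Similarly Player II's optimal q on I is 7/13, and the value is 11·(7/13) + (6)·(6/13) = 113/13.

113/13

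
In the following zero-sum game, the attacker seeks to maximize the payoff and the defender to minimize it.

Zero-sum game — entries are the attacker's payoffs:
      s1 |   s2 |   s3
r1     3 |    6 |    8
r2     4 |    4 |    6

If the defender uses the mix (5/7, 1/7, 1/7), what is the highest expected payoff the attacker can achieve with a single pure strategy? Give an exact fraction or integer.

30/7

r1: (3)·(5/7) + (6)·(1/7) + (8)·(1/7) = 29/7.
r2: (4)·(5/7) + (4)·(1/7) + (6)·(1/7) = 30/7.
The best pure response is r2 with expected payoff 30/7.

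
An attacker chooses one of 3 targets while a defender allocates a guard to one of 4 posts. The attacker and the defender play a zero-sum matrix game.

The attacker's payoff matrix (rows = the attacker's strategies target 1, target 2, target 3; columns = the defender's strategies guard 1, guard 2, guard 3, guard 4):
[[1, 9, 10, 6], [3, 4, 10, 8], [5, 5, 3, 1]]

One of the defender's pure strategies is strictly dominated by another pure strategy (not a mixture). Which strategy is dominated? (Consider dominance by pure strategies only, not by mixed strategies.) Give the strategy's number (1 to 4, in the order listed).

3

The defender prefers columns that give the attacker less. Compare guard 3 with guard 4: 6 < 10, 8 < 10, 1 < 3.
So guard 4 strictly dominates guard 3 for the defender; guard 3 is strictly dominated.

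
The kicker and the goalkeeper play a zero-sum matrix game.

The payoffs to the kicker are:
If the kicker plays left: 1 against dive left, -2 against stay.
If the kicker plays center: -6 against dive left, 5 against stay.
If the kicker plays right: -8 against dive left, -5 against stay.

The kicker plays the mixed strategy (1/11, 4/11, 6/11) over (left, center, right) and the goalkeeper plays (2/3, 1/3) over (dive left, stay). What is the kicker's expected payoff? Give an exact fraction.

-14/3

Against (2/3, 1/3), each row's expected payoff is left: 0; center: -7/3; right: -7.
Taking the (1/11, 4/11, 6/11)-weighted average: (1/11)·(0) + (4/11)·(-7/3) + (6/11)·(-7) = -14/3.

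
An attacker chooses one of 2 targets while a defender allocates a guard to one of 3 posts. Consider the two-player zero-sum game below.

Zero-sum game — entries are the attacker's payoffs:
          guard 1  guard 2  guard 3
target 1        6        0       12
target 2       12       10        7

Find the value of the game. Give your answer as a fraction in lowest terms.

8

Column guard 1 is strictly dominated by guard 2 for the defender (it gives the attacker more in every row).
The remaining 2×2 game on (target 1, target 2) × (guard 2, guard 3) has no saddle point. Let the attacker play target 1 with probability p; indifference gives 10(1−p) = 12p + 7(1−p), so p = 1/5.
Similarly the defender's optimal q on guard 2 is 1/3, and the value is 0·(1/3) + (12)·(2/3) = 8.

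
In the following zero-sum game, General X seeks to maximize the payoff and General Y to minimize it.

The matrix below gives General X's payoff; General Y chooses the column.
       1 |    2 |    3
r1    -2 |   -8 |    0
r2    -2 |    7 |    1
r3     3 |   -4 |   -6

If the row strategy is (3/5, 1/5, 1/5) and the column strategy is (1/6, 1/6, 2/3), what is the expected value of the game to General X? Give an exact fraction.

-23/15

Against (1/6, 1/6, 2/3), each row's expected payoff is r1: -5/3; r2: 3/2; r3: -25/6.
Taking the (3/5, 1/5, 1/5)-weighted average: (3/5)·(-5/3) + (1/5)·(3/2) + (1/5)·(-25/6) = -23/15.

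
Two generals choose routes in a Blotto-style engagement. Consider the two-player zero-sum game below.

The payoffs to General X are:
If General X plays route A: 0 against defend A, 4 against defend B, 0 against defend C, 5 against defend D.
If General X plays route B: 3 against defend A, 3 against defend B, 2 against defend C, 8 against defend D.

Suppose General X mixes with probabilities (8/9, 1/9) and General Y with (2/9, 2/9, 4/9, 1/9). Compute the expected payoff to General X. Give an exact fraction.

44/27

Against (2/9, 2/9, 4/9, 1/9), each row's expected payoff is route A: 13/9; route B: 28/9.
Taking the (8/9, 1/9)-weighted average: (8/9)·(13/9) + (1/9)·(28/9) = 44/27.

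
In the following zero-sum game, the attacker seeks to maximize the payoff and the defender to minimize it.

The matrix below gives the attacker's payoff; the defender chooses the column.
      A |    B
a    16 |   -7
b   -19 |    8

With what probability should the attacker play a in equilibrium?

Row minima are -7 and -19, so the attacker's maximin is -7; column maxima are 16 and 8, so the defender's minimax is 8. These differ, so the equilibrium is in mixed strategies.
Let the attacker play a with probability p. The defender is indifferent when 16p − 19(1−p) = −7p + 8(1−p), giving p = 27/50.

27/50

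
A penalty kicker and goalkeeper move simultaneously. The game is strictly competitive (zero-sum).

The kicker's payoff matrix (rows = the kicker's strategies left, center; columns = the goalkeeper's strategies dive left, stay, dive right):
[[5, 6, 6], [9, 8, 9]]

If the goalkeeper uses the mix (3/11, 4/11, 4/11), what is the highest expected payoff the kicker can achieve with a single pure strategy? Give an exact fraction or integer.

95/11

left: (5)·(3/11) + (6)·(4/11) + (6)·(4/11) = 63/11.
center: (9)·(3/11) + (8)·(4/11) + (9)·(4/11) = 95/11.
The best pure response is center with expected payoff 95/11.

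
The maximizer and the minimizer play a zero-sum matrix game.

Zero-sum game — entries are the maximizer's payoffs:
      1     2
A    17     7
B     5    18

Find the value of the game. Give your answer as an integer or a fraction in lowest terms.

Row minima are 7 and 5, so the maximizer's maximin is 7; column maxima are 17 and 18, so the minimizer's minimax is 17. These differ, so the equilibrium is in mixed strategies.
Let the maximizer play A with probability p. The minimizer is indifferent when 17p + 5(1−p) = 7p + 18(1−p), giving p = 13/23.
Let the minimizer play 1 with probability q. The maximizer is indifferent when 17q + 7(1−q) = 5q + 18(1−q), giving q = 11/23.
The value is 17·(11/23) + (7)·(12/23) = 271/23.

271/23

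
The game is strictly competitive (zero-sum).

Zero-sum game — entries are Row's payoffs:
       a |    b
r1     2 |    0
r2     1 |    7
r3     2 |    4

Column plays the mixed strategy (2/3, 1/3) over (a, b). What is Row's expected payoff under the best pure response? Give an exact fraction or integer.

r1: (2)·(2/3) + (0)·(1/3) = 4/3.
r2: (1)·(2/3) + (7)·(1/3) = 3.
r3: (2)·(2/3) + (4)·(1/3) = 8/3.
The best pure response is r2 with expected payoff 3.

3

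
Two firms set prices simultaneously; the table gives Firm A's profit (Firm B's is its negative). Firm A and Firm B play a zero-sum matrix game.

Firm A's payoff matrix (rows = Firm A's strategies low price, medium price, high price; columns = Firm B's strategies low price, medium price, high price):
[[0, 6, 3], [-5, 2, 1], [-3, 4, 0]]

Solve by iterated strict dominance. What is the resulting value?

0

Row medium price is strictly dominated by row low price (0>-5, 6>2, 3>1); eliminate medium price.
Row high price is strictly dominated by row low price (0>-3, 6>4, 3>0); eliminate high price.
Column high price is strictly dominated by low price for Firm B (0<3); eliminate high price.
Column medium price is strictly dominated by low price for Firm B (0<6); eliminate medium price.
Only (low price, low price) remains, with payoff 0.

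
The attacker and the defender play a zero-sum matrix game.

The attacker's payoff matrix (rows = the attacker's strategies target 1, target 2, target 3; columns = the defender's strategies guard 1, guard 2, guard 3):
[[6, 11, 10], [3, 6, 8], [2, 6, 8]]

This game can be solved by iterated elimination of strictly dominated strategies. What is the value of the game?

Column guard 3 is strictly dominated by guard 1 for the defender (6<10, 3<8, 2<8); eliminate guard 3.
Column guard 2 is strictly dominated by guard 1 for the defender (6<11, 3<6, 2<6); eliminate guard 2.
Row target 2 is strictly dominated by row target 1 (6>3); eliminate target 2.
Row target 3 is strictly dominated by row target 1 (6>2); eliminate target 3.
Only (target 1, guard 1) remains, with payoff 6.

6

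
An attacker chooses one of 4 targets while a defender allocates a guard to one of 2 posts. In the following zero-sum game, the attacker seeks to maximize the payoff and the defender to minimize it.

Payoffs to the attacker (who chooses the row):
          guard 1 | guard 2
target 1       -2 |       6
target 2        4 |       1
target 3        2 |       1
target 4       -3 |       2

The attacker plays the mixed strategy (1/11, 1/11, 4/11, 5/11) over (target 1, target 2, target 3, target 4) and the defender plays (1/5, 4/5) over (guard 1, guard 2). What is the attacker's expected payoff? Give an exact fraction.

79/55

Against (1/5, 4/5), each row's expected payoff is target 1: 22/5; target 2: 8/5; target 3: 6/5; target 4: 1.
Taking the (1/11, 1/11, 4/11, 5/11)-weighted average: (1/11)·(22/5) + (1/11)·(8/5) + (4/11)·(6/5) + (5/11)·(1) = 79/55.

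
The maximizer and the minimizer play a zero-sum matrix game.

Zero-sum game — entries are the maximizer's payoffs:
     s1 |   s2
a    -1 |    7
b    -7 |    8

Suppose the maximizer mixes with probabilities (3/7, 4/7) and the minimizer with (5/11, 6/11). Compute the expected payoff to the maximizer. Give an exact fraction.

Against (5/11, 6/11), each row's expected payoff is a: 37/11; b: 13/11.
Taking the (3/7, 4/7)-weighted average: (3/7)·(37/11) + (4/7)·(13/11) = 163/77.

163/77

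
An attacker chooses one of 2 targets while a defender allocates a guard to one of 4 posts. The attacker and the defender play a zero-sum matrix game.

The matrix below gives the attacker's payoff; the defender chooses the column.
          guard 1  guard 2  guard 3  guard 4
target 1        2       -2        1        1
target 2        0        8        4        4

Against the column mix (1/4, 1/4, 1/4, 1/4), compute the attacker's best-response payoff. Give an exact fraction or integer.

target 1: (2)·(1/4) + (-2)·(1/4) + (1)·(1/4) + (1)·(1/4) = 1/2.
target 2: (0)·(1/4) + (8)·(1/4) + (4)·(1/4) + (4)·(1/4) = 4.
The best pure response is target 2 with expected payoff 4.

4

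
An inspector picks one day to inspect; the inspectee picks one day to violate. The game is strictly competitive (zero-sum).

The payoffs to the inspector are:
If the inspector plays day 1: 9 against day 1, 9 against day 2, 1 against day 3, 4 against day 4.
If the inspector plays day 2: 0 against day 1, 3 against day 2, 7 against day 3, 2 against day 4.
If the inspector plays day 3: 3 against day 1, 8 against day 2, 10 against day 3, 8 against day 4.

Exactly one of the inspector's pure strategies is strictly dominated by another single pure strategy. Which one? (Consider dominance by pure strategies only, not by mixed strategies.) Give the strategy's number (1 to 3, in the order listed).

2

Compare day 2 with day 3: 3 > 0, 8 > 3, 10 > 7, 8 > 2.
So day 3 strictly dominates day 2 for the inspector; day 2 is strictly dominated.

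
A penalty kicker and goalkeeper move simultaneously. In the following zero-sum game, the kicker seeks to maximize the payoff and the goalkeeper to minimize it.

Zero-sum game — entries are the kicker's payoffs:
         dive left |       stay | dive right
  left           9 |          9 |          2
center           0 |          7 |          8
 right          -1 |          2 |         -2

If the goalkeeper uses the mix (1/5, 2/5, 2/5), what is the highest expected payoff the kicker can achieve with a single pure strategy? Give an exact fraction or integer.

left: (9)·(1/5) + (9)·(2/5) + (2)·(2/5) = 31/5.
center: (0)·(1/5) + (7)·(2/5) + (8)·(2/5) = 6.
right: (-1)·(1/5) + (2)·(2/5) + (-2)·(2/5) = -1/5.
The best pure response is left with expected payoff 31/5.

31/5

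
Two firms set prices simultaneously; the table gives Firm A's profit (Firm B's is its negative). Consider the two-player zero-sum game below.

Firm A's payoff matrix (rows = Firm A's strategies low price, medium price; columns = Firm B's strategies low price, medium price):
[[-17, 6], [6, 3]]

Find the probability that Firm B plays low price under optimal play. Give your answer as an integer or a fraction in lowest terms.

3/26

Row minima are -17 and 3, so Firm A's maximin is 3; column maxima are 6 and 6, so Firm B's minimax is 6. These differ, so the equilibrium is in mixed strategies.
Let Firm B play low price with probability q. Firm A is indifferent when −17q + 6(1−q) = 6q + 3(1−q), giving q = 3/26.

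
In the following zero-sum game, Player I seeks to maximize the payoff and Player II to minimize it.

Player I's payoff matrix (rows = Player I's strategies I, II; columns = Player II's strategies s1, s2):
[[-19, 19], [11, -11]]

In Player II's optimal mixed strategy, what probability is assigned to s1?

Row minima are -19 and -11, so Player I's maximin is -11; column maxima are 11 and 19, so Player II's minimax is 11. These differ, so the equilibrium is in mixed strategies.
Let Player II play s1 with probability q. Player I is indifferent when −19q + 19(1−q) = 11q − 11(1−q), giving q = 1/2.

1/2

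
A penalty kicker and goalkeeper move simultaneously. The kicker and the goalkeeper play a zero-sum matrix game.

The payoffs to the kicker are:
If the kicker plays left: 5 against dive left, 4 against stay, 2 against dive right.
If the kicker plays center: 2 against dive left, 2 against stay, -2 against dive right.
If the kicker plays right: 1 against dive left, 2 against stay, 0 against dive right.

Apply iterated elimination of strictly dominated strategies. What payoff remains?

Column stay is strictly dominated by dive right for the goalkeeper (2<4, -2<2, 0<2); eliminate stay.
Column dive left is strictly dominated by dive right for the goalkeeper (2<5, -2<2, 0<1); eliminate dive left.
Row right is strictly dominated by row left (2>0); eliminate right.
Row center is strictly dominated by row left (2>-2); eliminate center.
Only (left, dive right) remains, with payoff 2.

2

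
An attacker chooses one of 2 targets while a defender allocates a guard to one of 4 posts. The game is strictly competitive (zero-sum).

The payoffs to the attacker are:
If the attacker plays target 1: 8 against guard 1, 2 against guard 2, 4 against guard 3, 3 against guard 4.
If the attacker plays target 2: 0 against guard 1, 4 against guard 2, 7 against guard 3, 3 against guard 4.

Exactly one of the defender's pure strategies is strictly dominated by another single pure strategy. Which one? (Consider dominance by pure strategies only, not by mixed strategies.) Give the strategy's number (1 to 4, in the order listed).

The defender prefers columns that give the attacker less. Compare guard 3 with guard 2: 2 < 4, 4 < 7.
So guard 2 strictly dominates guard 3 for the defender; guard 3 is strictly dominated.

3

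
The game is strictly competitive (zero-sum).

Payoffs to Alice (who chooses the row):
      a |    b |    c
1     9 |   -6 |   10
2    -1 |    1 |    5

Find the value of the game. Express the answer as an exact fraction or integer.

3/17

Column c is strictly dominated by a for Bob (it gives Alice more in every row).
The remaining 2×2 game on (1, 2) × (a, b) has no saddle point. Let Alice play 1 with probability p; indifference gives 9p − (1−p) = −6p + (1−p), so p = 2/17.
Similarly Bob's optimal q on a is 7/17, and the value is 9·(7/17) + (-6)·(10/17) = 3/17.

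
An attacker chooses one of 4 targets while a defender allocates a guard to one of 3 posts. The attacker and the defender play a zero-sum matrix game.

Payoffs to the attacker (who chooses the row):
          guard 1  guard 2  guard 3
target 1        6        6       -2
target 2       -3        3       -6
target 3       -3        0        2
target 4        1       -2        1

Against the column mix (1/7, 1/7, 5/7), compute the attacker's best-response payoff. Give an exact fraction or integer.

1

target 1: (6)·(1/7) + (6)·(1/7) + (-2)·(5/7) = 2/7.
target 2: (-3)·(1/7) + (3)·(1/7) + (-6)·(5/7) = -30/7.
target 3: (-3)·(1/7) + (0)·(1/7) + (2)·(5/7) = 1.
target 4: (1)·(1/7) + (-2)·(1/7) + (1)·(5/7) = 4/7.
The best pure response is target 3 with expected payoff 1.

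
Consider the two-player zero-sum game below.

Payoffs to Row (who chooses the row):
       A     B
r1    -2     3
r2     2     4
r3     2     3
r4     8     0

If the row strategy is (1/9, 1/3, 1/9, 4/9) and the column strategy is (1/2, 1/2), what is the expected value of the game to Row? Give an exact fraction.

Against (1/2, 1/2), each row's expected payoff is r1: 1/2; r2: 3; r3: 5/2; r4: 4.
Taking the (1/9, 1/3, 1/9, 4/9)-weighted average: (1/9)·(1/2) + (1/3)·(3) + (1/9)·(5/2) + (4/9)·(4) = 28/9.

28/9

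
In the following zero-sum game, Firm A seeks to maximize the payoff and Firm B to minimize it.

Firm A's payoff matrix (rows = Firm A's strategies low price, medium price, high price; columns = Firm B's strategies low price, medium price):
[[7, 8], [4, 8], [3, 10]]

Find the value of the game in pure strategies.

Row minima: 7, 4, 3 → Firm A's maximin is 7.
Column maxima: 7, 10 → Firm B's minimax is 7.
They coincide at (low price, low price), so the value is 7.

7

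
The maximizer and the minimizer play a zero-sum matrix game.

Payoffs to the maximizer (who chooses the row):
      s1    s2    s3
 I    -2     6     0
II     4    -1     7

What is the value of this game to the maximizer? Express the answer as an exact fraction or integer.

Column s3 is strictly dominated by s1 for the minimizer (it gives the maximizer more in every row).
The remaining 2×2 game on (I, II) × (s1, s2) has no saddle point. Let the maximizer play I with probability p; indifference gives −2p + 4(1−p) = 6p − (1−p), so p = 5/13.
Similarly the minimizer's optimal q on s1 is 7/13, and the value is -2·(7/13) + (6)·(6/13) = 22/13.

22/13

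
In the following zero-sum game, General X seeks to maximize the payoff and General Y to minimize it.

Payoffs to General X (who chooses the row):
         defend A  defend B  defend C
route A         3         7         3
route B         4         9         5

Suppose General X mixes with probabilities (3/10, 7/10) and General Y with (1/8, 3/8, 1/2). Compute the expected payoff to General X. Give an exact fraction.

Against (1/8, 3/8, 1/2), each row's expected payoff is route A: 9/2; route B: 51/8.
Taking the (3/10, 7/10)-weighted average: (3/10)·(9/2) + (7/10)·(51/8) = 93/16.

93/16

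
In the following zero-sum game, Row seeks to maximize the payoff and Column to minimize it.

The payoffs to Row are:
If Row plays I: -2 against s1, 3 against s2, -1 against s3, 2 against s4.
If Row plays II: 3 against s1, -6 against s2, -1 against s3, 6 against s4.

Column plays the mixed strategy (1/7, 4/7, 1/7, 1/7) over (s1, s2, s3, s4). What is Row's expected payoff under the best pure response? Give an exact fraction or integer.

I: (-2)·(1/7) + (3)·(4/7) + (-1)·(1/7) + (2)·(1/7) = 11/7.
II: (3)·(1/7) + (-6)·(4/7) + (-1)·(1/7) + (6)·(1/7) = -16/7.
The best pure response is I with expected payoff 11/7.

11/7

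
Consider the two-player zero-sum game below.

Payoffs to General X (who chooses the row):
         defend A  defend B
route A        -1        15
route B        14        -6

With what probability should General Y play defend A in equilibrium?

7/12

Row minima are -1 and -6, so General X's maximin is -1; column maxima are 14 and 15, so General Y's minimax is 14. These differ, so the equilibrium is in mixed strategies.
Let General Y play defend A with probability q. General X is indifferent when −q + 15(1−q) = 14q − 6(1−q), giving q = 7/12.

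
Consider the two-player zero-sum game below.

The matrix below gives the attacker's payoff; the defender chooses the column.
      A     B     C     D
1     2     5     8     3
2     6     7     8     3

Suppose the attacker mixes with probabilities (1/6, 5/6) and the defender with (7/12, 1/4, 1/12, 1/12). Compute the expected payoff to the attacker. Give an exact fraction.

Against (7/12, 1/4, 1/12, 1/12), each row's expected payoff is 1: 10/3; 2: 37/6.
Taking the (1/6, 5/6)-weighted average: (1/6)·(10/3) + (5/6)·(37/6) = 205/36.

205/36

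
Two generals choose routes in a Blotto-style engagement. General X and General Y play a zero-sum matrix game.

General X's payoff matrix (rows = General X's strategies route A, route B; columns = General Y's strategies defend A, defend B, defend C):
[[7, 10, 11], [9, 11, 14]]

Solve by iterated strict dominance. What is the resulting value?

Column defend C is strictly dominated by defend A for General Y (7<11, 9<14); eliminate defend C.
Row route A is strictly dominated by row route B (9>7, 11>10); eliminate route A.
Column defend B is strictly dominated by defend A for General Y (9<11); eliminate defend B.
Only (route B, defend A) remains, with payoff 9.

9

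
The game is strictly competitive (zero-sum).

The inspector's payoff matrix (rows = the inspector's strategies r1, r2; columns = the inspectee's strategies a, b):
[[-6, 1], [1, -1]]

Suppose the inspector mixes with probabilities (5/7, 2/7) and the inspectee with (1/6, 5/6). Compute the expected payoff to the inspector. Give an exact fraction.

-13/42

Against (1/6, 5/6), each row's expected payoff is r1: -1/6; r2: -2/3.
Taking the (5/7, 2/7)-weighted average: (5/7)·(-1/6) + (2/7)·(-2/3) = -13/42.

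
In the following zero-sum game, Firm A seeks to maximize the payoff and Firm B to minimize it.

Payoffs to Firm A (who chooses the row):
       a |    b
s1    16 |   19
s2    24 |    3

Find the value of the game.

17

Row minima are 16 and 3, so Firm A's maximin is 16; column maxima are 24 and 19, so Firm B's minimax is 19. These differ, so the equilibrium is in mixed strategies.
Let Firm A play s1 with probability p. Firm B is indifferent when 16p + 24(1−p) = 19p + 3(1−p), giving p = 7/8.
Let Firm B play a with probability q. Firm A is indifferent when 16q + 19(1−q) = 24q + 3(1−q), giving q = 2/3.
The value is 16·(2/3) + (19)·(1/3) = 17.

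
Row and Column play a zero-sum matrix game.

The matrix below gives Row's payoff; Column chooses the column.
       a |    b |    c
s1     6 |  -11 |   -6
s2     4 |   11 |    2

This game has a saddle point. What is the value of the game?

Row minima: -11, 2 → Row's maximin is 2.
Column maxima: 6, 11, 2 → Column's minimax is 2.
They coincide at (s2, c), so the value is 2.

2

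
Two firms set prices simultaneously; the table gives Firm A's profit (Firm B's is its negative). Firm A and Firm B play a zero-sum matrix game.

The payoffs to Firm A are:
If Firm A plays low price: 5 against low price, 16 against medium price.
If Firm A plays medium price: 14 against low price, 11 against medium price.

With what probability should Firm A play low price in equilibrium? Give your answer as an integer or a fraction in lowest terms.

3/14

Row minima are 5 and 11, so Firm A's maximin is 11; column maxima are 14 and 16, so Firm B's minimax is 14. These differ, so the equilibrium is in mixed strategies.
Let Firm A play low price with probability p. Firm B is indifferent when 5p + 14(1−p) = 16p + 11(1−p), giving p = 3/14.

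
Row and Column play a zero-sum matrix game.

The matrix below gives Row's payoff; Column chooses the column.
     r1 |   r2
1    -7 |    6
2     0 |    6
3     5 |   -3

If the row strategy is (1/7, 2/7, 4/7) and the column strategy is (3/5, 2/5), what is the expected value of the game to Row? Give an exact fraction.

51/35

Against (3/5, 2/5), each row's expected payoff is 1: -9/5; 2: 12/5; 3: 9/5.
Taking the (1/7, 2/7, 4/7)-weighted average: (1/7)·(-9/5) + (2/7)·(12/5) + (4/7)·(9/5) = 51/35.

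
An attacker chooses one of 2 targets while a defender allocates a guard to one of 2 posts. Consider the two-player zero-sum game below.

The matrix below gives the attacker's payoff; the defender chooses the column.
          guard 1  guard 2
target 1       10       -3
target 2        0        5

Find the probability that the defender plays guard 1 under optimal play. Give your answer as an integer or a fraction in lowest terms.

Row minima are -3 and 0, so the attacker's maximin is 0; column maxima are 10 and 5, so the defender's minimax is 5. These differ, so the equilibrium is in mixed strategies.
Let the defender play guard 1 with probability q. The attacker is indifferent when 10q − 3(1−q) = 5(1−q), giving q = 4/9.

4/9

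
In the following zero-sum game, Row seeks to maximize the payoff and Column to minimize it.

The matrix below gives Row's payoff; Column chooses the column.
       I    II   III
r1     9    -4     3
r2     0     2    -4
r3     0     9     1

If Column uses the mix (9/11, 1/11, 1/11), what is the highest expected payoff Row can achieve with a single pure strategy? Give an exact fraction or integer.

80/11

r1: (9)·(9/11) + (-4)·(1/11) + (3)·(1/11) = 80/11.
r2: (0)·(9/11) + (2)·(1/11) + (-4)·(1/11) = -2/11.
r3: (0)·(9/11) + (9)·(1/11) + (1)·(1/11) = 10/11.
The best pure response is r1 with expected payoff 80/11.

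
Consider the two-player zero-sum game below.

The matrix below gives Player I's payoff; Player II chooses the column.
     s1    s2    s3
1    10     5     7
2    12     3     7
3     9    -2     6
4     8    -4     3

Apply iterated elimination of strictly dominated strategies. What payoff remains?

Column s1 is strictly dominated by s2 for Player II (5<10, 3<12, -2<9, -4<8); eliminate s1.
Row 4 is strictly dominated by row 1 (5>-4, 7>3); eliminate 4.
Row 3 is strictly dominated by row 1 (5>-2, 7>6); eliminate 3.
Column s3 is strictly dominated by s2 for Player II (5<7, 3<7); eliminate s3.
Row 2 is strictly dominated by row 1 (5>3); eliminate 2.
Only (1, s2) remains, with payoff 5.

5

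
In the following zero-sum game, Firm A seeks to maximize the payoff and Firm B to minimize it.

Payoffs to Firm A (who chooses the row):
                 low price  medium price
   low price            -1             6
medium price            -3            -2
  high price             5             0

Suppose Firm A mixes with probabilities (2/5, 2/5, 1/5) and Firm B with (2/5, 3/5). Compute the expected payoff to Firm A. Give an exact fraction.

Against (2/5, 3/5), each row's expected payoff is low price: 16/5; medium price: -12/5; high price: 2.
Taking the (2/5, 2/5, 1/5)-weighted average: (2/5)·(16/5) + (2/5)·(-12/5) + (1/5)·(2) = 18/25.

18/25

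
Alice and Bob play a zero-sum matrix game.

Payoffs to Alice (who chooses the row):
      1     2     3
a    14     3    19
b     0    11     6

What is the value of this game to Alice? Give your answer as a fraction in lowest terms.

7

Column 3 is strictly dominated by 1 for Bob (it gives Alice more in every row).
The remaining 2×2 game on (a, b) × (1, 2) has no saddle point. Let Alice play a with probability p; indifference gives 14p = 3p + 11(1−p), so p = 1/2.
Similarly Bob's optimal q on 1 is 4/11, and the value is 14·(4/11) + (3)·(7/11) = 7.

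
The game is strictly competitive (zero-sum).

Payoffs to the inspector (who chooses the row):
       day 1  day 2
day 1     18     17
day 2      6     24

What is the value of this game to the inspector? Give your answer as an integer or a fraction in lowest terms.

Row minima are 17 and 6, so the inspector's maximin is 17; column maxima are 18 and 24, so the inspectee's minimax is 18. These differ, so the equilibrium is in mixed strategies.
Let the inspector play day 1 with probability p. The inspectee is indifferent when 18p + 6(1−p) = 17p + 24(1−p), giving p = 18/19.
Let the inspectee play day 1 with probability q. The inspector is indifferent when 18q + 17(1−q) = 6q + 24(1−q), giving q = 7/19.
The value is 18·(7/19) + (17)·(12/19) = 330/19.

330/19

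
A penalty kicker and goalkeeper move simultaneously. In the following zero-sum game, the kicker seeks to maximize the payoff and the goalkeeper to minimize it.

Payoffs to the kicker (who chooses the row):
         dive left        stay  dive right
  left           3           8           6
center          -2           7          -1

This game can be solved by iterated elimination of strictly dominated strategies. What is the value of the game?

3

Column dive right is strictly dominated by dive left for the goalkeeper (3<6, -2<-1); eliminate dive right.
Row center is strictly dominated by row left (3>-2, 8>7); eliminate center.
Column stay is strictly dominated by dive left for the goalkeeper (3<8); eliminate stay.
Only (left, dive left) remains, with payoff 3.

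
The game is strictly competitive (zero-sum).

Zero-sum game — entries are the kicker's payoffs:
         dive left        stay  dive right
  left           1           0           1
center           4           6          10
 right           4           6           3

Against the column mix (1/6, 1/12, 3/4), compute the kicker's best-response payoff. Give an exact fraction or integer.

26/3

left: (1)·(1/6) + (0)·(1/12) + (1)·(3/4) = 11/12.
center: (4)·(1/6) + (6)·(1/12) + (10)·(3/4) = 26/3.
right: (4)·(1/6) + (6)·(1/12) + (3)·(3/4) = 41/12.
The best pure response is center with expected payoff 26/3.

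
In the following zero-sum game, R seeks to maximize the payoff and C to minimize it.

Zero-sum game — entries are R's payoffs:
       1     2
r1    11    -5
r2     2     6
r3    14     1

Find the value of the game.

82/17

Row r1 is strictly dominated by row r3, so R never plays it.
The remaining 2×2 game on (r2, r3) × (1, 2) has no saddle point. Let R play r2 with probability p; indifference gives 2p + 14(1−p) = 6p + (1−p), so p = 13/17.
Similarly C's optimal q on 1 is 5/17, and the value is 2·(5/17) + (6)·(12/17) = 82/17.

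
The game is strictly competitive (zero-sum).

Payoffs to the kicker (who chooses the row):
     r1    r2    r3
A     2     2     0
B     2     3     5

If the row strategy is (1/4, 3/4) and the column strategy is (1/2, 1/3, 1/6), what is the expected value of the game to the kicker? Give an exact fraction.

61/24

Against (1/2, 1/3, 1/6), each row's expected payoff is A: 5/3; B: 17/6.
Taking the (1/4, 3/4)-weighted average: (1/4)·(5/3) + (3/4)·(17/6) = 61/24.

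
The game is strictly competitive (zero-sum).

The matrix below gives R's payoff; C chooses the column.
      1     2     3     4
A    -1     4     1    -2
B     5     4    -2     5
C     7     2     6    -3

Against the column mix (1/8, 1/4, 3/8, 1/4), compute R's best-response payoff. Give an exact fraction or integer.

A: (-1)·(1/8) + (4)·(1/4) + (1)·(3/8) + (-2)·(1/4) = 3/4.
B: (5)·(1/8) + (4)·(1/4) + (-2)·(3/8) + (5)·(1/4) = 17/8.
C: (7)·(1/8) + (2)·(1/4) + (6)·(3/8) + (-3)·(1/4) = 23/8.
The best pure response is C with expected payoff 23/8.

23/8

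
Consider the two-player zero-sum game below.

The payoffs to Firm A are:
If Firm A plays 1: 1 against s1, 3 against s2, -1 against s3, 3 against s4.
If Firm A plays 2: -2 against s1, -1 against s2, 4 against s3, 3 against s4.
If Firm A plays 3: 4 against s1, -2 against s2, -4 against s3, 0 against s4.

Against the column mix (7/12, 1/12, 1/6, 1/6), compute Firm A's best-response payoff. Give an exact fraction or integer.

3/2

1: (1)·(7/12) + (3)·(1/12) + (-1)·(1/6) + (3)·(1/6) = 7/6.
2: (-2)·(7/12) + (-1)·(1/12) + (4)·(1/6) + (3)·(1/6) = -1/12.
3: (4)·(7/12) + (-2)·(1/12) + (-4)·(1/6) + (0)·(1/6) = 3/2.
The best pure response is 3 with expected payoff 3/2.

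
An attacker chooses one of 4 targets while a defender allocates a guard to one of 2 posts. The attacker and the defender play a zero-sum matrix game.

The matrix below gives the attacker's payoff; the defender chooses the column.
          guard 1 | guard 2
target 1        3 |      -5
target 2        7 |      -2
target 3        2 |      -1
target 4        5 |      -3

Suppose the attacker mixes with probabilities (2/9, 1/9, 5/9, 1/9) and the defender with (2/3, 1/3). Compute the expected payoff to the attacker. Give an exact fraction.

4/3

Against (2/3, 1/3), each row's expected payoff is target 1: 1/3; target 2: 4; target 3: 1; target 4: 7/3.
Taking the (2/9, 1/9, 5/9, 1/9)-weighted average: (2/9)·(1/3) + (1/9)·(4) + (5/9)·(1) + (1/9)·(7/3) = 4/3.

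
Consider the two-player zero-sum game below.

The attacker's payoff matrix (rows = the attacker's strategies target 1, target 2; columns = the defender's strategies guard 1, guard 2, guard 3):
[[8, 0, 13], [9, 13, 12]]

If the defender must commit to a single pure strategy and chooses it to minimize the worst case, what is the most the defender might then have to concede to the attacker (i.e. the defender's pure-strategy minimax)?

9

The worst case (largest entry) in each column is guard 1: 9, guard 2: 13, guard 3: 13.
The best (smallest) of these is 9.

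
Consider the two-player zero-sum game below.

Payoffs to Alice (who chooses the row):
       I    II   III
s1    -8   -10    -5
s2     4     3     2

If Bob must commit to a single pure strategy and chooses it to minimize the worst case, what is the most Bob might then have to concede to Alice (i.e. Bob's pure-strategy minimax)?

The worst case (largest entry) in each column is I: 4, II: 3, III: 2.
The best (smallest) of these is 2.

2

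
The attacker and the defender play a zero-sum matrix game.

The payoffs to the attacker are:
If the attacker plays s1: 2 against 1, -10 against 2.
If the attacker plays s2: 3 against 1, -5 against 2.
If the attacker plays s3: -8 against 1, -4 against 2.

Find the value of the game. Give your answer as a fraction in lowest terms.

Row s1 is strictly dominated by row s2, so the attacker never plays it.
The remaining 2×2 game on (s2, s3) × (1, 2) has no saddle point. Let the attacker play s2 with probability p; indifference gives 3p − 8(1−p) = −5p − 4(1−p), so p = 1/3.
Similarly the defender's optimal q on 1 is 1/12, and the value is 3·(1/12) + (-5)·(11/12) = -13/3.

-13/3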